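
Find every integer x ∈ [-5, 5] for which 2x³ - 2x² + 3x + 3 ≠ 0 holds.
Track d = LHS − RHS over the integers in [-5, 5]. Equality would need d = 0, but d changes sign only between consecutive integers, jumping over 0:
x = -1: LHS = 2·(-1)³ - 2·(-1)² + 3·(-1) + 3 = -4; -4 ≠ 0 — holds  (d = -4)
x = 0: LHS = 2·0³ - 2·0² + 3·0 + 3 = 3; 3 ≠ 0 — holds  (d = 3)
Away from these crossings d keeps a constant sign, and checking every integer in [-5, 5] confirms d ≠ 0 throughout. Hence the two sides are never equal, so the relation holds for every integer in [-5, 5].

Answer: All integers in [-5, 5]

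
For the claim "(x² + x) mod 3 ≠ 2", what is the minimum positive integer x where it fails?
Testing positive integers:
x = 1: LHS = (1² + 1) mod 3 = 2 mod 3 = 2; 2 ≠ 2 — FAILS  ← smallest positive counterexample

Answer: x = 1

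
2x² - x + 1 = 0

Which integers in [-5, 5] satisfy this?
Over all integers in [-5, 5], LHS − RHS is always positive; it is smallest at x = 0, where it equals 1:
x = 0: LHS = 2·0² - 0 + 1 = 1; 1 = 0 — FAILS
At the ends of the range:
x = -5: LHS = 2·(-5)² - (-5) + 1 = 56; 56 = 0 — FAILS
x = 5: LHS = 2·5² - 5 + 1 = 46; 46 = 0 — FAILS
Hence LHS − RHS is never 0, i.e. the two sides are never equal, so the claimed relation (=) fails for every integer in [-5, 5].

Answer: None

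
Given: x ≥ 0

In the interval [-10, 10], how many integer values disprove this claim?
Counterexamples in [-10, 10]: {-10, -9, -8, -7, -6, -5, -4, -3, -2, -1}.

Counting them gives 10 values.

Answer: 10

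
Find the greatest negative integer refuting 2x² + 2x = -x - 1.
Testing negative integers from -1 downward:
x = -1: LHS = 2·(-1)² + 2·(-1) = 0, RHS = -(-1) - 1 = 0; 0 = 0 — holds
x = -2: LHS = 2·(-2)² + 2·(-2) = 4, RHS = -(-2) - 1 = 1; 4 = 1 — FAILS  ← closest negative counterexample to 0

Answer: x = -2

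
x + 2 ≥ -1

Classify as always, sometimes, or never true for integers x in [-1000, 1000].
Holds at x = 0: LHS = 0 + 2 = 2; 2 ≥ -1 — holds
Fails at x = -4: LHS = (-4) + 2 = -2; -2 ≥ -1 — FAILS
It is satisfied by some integers in the range but not all.

Answer: Sometimes true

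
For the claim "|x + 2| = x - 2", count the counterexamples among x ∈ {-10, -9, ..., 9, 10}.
Counterexamples in [-10, 10]: {-10, -9, -8, -7, -6, -5, -4, -3, -2, -1, 0, 1, 2, 3, 4, 5, 6, 7, 8, 9, 10}.

Counting them gives 21 values.

Answer: 21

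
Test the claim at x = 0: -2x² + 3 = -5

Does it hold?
x = 0: LHS = -2·0² + 3 = 3; 3 = -5 — FAILS

The relation fails at x = 0, so x = 0 is a counterexample.

Answer: No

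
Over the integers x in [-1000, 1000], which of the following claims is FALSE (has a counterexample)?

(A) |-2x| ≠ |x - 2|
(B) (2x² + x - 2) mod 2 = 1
(A) x = -2: LHS = |-2·(-2)| = |4| = 4, RHS = |(-2) - 2| = |-4| = 4; 4 ≠ 4 — FAILS
(B) x = 0: LHS = (2·0² + 0 - 2) mod 2 = (-2) mod 2 = 0; 0 = 1 — FAILS

Answer: Both A and B are false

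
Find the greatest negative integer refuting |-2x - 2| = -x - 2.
Testing negative integers from -1 downward:
x = -1: LHS = |-2·(-1) - 2| = |0| = 0, RHS = -(-1) - 2 = -1; 0 = -1 — FAILS  ← closest negative counterexample to 0

Answer: x = -1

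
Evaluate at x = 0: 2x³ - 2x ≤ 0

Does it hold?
x = 0: LHS = 2·0³ - 2·0 = 0; 0 ≤ 0 — holds

The relation is satisfied at x = 0.

Answer: Yes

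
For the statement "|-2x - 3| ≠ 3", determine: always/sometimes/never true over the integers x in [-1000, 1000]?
Holds at x = 1: LHS = |-2·1 - 3| = |-5| = 5; 5 ≠ 3 — holds
Fails at x = 0: LHS = |-2·0 - 3| = |-3| = 3; 3 ≠ 3 — FAILS
It is satisfied by some integers in the range but not all.

Answer: Sometimes true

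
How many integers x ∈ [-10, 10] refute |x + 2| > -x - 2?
Counterexamples in [-10, 10]: {-10, -9, -8, -7, -6, -5, -4, -3, -2}.

Counting them gives 9 values.

Answer: 9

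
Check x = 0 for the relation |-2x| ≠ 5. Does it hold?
x = 0: LHS = |-2·0| = |0| = 0; 0 ≠ 5 — holds

The relation is satisfied at x = 0.

Answer: Yes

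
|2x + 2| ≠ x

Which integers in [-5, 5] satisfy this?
Over all integers in [-5, 5], LHS − RHS is always positive; it is smallest at x = -1, where it equals 1:
x = -1: LHS = |2·(-1) + 2| = |0| = 0; 0 ≠ -1 — holds
At the ends of the range:
x = -5: LHS = |2·(-5) + 2| = |-8| = 8; 8 ≠ -5 — holds
x = 5: LHS = |2·5 + 2| = |12| = 12; 12 ≠ 5 — holds
Hence LHS − RHS is never 0, i.e. the two sides are never equal, so the relation holds for every integer in [-5, 5].

Answer: All integers in [-5, 5]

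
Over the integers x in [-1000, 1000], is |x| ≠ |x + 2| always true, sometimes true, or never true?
Holds at x = 0: LHS = |0| = 0, RHS = |0 + 2| = |2| = 2; 0 ≠ 2 — holds
Fails at x = -1: LHS = |-1| = 1, RHS = |(-1) + 2| = |1| = 1; 1 ≠ 1 — FAILS
It is satisfied by some integers in the range but not all.

Answer: Sometimes true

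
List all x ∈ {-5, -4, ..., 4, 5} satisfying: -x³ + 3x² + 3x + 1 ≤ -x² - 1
Holds for: {5}
Fails for: {-5, -4, -3, -2, -1, 0, 1, 2, 3, 4}

Answer: {5}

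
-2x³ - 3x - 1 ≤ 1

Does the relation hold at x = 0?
x = 0: LHS = -2·0³ - 3·0 - 1 = -1; -1 ≤ 1 — holds

The relation is satisfied at x = 0.

Answer: Yes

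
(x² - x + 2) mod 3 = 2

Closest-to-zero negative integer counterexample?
Testing negative integers from -1 downward:
x = -1: LHS = ((-1)² - (-1) + 2) mod 3 = 4 mod 3 = 1; 1 = 2 — FAILS  ← closest negative counterexample to 0

Answer: x = -1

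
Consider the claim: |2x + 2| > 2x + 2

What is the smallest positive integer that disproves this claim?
Testing positive integers:
x = 1: LHS = |2·1 + 2| = |4| = 4, RHS = 2·1 + 2 = 4; 4 > 4 — FAILS  ← smallest positive counterexample

Answer: x = 1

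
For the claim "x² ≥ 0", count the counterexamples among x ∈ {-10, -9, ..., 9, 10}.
Over all integers in [-10, 10], LHS − RHS is smallest at x = 0, where it equals 0:
x = 0: LHS = 0² = 0; 0 ≥ 0 — holds
At the ends of the range:
x = -10: LHS = (-10)² = 100; 100 ≥ 0 — holds
x = 10: LHS = 10² = 100; 100 ≥ 0 — holds
Hence LHS − RHS is never negative, i.e. LHS ≥ RHS throughout, so the relation holds for every integer in [-10, 10].

No counterexample appears in that range.

Answer: 0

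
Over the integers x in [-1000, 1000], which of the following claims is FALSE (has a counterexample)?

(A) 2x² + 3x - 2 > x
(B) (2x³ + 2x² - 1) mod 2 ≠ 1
(A) x = 0: LHS = 2·0² + 3·0 - 2 = -2; -2 > 0 — FAILS
(B) x = 0: LHS = (2·0³ + 2·0² - 1) mod 2 = (-1) mod 2 = 1; 1 ≠ 1 — FAILS

Answer: Both A and B are false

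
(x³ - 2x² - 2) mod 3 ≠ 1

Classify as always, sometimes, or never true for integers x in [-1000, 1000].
Holds at x = 1: LHS = (1³ - 2·1² - 2) mod 3 = (-3) mod 3 = 0; 0 ≠ 1 — holds
Fails at x = 0: LHS = (0³ - 2·0² - 2) mod 3 = (-2) mod 3 = 1; 1 ≠ 1 — FAILS
It is satisfied by some integers in the range but not all.

Answer: Sometimes true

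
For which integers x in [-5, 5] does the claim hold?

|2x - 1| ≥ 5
Holds for: {-5, -4, -3, -2, 3, 4, 5}
Fails for: {-1, 0, 1, 2}

Answer: {-5, -4, -3, -2, 3, 4, 5}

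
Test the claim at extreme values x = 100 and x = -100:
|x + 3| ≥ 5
x = 100: LHS = |100 + 3| = |103| = 103; 103 ≥ 5 — holds
x = -100: LHS = |(-100) + 3| = |-97| = 97; 97 ≥ 5 — holds

Answer: Yes, holds for both x = 100 and x = -100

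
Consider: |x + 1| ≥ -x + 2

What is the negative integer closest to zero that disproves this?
Testing negative integers from -1 downward:
x = -1: LHS = |(-1) + 1| = |0| = 0, RHS = -(-1) + 2 = 3; 0 ≥ 3 — FAILS  ← closest negative counterexample to 0

Answer: x = -1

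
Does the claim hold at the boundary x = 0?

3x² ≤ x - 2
x = 0: LHS = 3·0² = 0, RHS = 0 - 2 = -2; 0 ≤ -2 — FAILS

The relation fails at x = 0, so x = 0 is a counterexample.

Answer: No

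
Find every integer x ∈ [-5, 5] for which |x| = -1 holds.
An absolute value is never negative, so the left side is ≥ 0 for every x, while the right side is -1. Tightest case in [-5, 5] is x = 0:
x = 0: LHS = |0| = 0; 0 = -1 — FAILS
Hence LHS − RHS is never 0, i.e. the two sides are never equal, so the claimed relation (=) fails for every integer in [-5, 5].

Answer: None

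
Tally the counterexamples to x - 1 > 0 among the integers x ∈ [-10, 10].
Counterexamples in [-10, 10]: {-10, -9, -8, -7, -6, -5, -4, -3, -2, -1, 0, 1}.

Counting them gives 12 values.

Answer: 12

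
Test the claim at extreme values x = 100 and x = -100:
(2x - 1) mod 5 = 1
x = 100: LHS = (2·100 - 1) mod 5 = 199 mod 5 = 4; 4 = 1 — FAILS
x = -100: LHS = (2·(-100) - 1) mod 5 = (-201) mod 5 = 4; 4 = 1 — FAILS

Answer: No, fails for both x = 100 and x = -100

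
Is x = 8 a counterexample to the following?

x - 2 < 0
Substitute x = 8 into the relation:
x = 8: LHS = 8 - 2 = 6; 6 < 0 — FAILS

Since the claim fails at x = 8, this value is a counterexample.

Answer: Yes, x = 8 is a counterexample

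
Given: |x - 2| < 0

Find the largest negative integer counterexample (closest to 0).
Testing negative integers from -1 downward:
x = -1: LHS = |(-1) - 2| = |-3| = 3; 3 < 0 — FAILS  ← closest negative counterexample to 0

Answer: x = -1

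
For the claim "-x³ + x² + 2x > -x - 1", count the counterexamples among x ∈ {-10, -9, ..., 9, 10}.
Counterexamples in [-10, 10]: {-1, 3, 4, 5, 6, 7, 8, 9, 10}.

Counting them gives 9 values.

Answer: 9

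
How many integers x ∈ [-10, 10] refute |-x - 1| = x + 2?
Counterexamples in [-10, 10]: {-10, -9, -8, -7, -6, -5, -4, -3, -2, -1, 0, 1, 2, 3, 4, 5, 6, 7, 8, 9, 10}.

Counting them gives 21 values.

Answer: 21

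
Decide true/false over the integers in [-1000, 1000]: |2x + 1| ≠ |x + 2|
The claim fails at x = 1:
x = 1: LHS = |2·1 + 1| = |3| = 3, RHS = |1 + 2| = |3| = 3; 3 ≠ 3 — FAILS

Because a single integer refutes it, the statement is false.

Answer: False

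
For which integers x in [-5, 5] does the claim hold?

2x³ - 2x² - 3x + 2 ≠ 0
Track d = LHS − RHS over the integers in [-5, 5]. Equality would need d = 0, but d changes sign only between consecutive integers, jumping over 0:
x = -2: LHS = 2·(-2)³ - 2·(-2)² - 3·(-2) + 2 = -16; -16 ≠ 0 — holds  (d = -16)
x = -1: LHS = 2·(-1)³ - 2·(-1)² - 3·(-1) + 2 = 1; 1 ≠ 0 — holds  (d = 1)
x = 0: LHS = 2·0³ - 2·0² - 3·0 + 2 = 2; 2 ≠ 0 — holds  (d = 2)
x = 1: LHS = 2·1³ - 2·1² - 3·1 + 2 = -1; -1 ≠ 0 — holds  (d = -1)
x = 1: LHS = 2·1³ - 2·1² - 3·1 + 2 = -1; -1 ≠ 0 — holds  (d = -1)
x = 2: LHS = 2·2³ - 2·2² - 3·2 + 2 = 4; 4 ≠ 0 — holds  (d = 4)
Away from these crossings d keeps a constant sign, and checking every integer in [-5, 5] confirms d ≠ 0 throughout. Hence the two sides are never equal, so the relation holds for every integer in [-5, 5].

Answer: All integers in [-5, 5]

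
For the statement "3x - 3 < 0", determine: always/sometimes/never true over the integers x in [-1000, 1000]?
Holds at x = 0: LHS = 3·0 - 3 = -3; -3 < 0 — holds
Fails at x = 1: LHS = 3·1 - 3 = 0; 0 < 0 — FAILS
It is satisfied by some integers in the range but not all.

Answer: Sometimes true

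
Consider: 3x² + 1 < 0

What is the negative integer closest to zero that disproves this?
Testing negative integers from -1 downward:
x = -1: LHS = 3·(-1)² + 1 = 4; 4 < 0 — FAILS  ← closest negative counterexample to 0

Answer: x = -1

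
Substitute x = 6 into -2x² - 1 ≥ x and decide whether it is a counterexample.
Substitute x = 6 into the relation:
x = 6: LHS = -2·6² - 1 = -73; -73 ≥ 6 — FAILS

Since the claim fails at x = 6, this value is a counterexample.

Answer: Yes, x = 6 is a counterexample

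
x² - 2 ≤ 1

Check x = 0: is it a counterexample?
Substitute x = 0 into the relation:
x = 0: LHS = 0² - 2 = -2; -2 ≤ 1 — holds

The claim holds here, so x = 0 is not a counterexample. (A counterexample exists elsewhere, e.g. x = 2.)

Answer: No, x = 0 is not a counterexample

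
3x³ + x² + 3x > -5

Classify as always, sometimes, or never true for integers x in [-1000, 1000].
Holds at x = 0: LHS = 3·0³ + 0² + 3·0 = 0; 0 > -5 — holds
Fails at x = -1: LHS = 3·(-1)³ + (-1)² + 3·(-1) = -5; -5 > -5 — FAILS
It is satisfied by some integers in the range but not all.

Answer: Sometimes true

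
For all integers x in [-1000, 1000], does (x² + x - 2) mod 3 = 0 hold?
The claim fails at x = 0:
x = 0: LHS = (0² + 0 - 2) mod 3 = (-2) mod 3 = 1; 1 = 0 — FAILS

Because a single integer refutes it, the statement is false.

Answer: False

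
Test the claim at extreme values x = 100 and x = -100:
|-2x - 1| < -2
x = 100: LHS = |-2·100 - 1| = |-201| = 201; 201 < -2 — FAILS
x = -100: LHS = |-2·(-100) - 1| = |199| = 199; 199 < -2 — FAILS

Answer: No, fails for both x = 100 and x = -100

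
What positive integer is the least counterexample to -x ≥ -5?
Testing positive integers:
x = 1: -1 ≥ -5 — holds
x = 2: -2 ≥ -5 — holds
x = 3: -3 ≥ -5 — holds
x = 4: -4 ≥ -5 — holds
x = 5: -5 ≥ -5 — holds
x = 6: -6 ≥ -5 — FAILS  ← smallest positive counterexample

Answer: x = 6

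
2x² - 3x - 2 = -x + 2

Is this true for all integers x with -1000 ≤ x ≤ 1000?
The claim fails at x = 0:
x = 0: LHS = 2·0² - 3·0 - 2 = -2, RHS = -0 + 2 = 2; -2 = 2 — FAILS

Because a single integer refutes it, the statement is false.

Answer: False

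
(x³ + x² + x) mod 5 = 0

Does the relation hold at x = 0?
x = 0: LHS = (0³ + 0² + 0) mod 5 = 0 mod 5 = 0; 0 = 0 — holds

The relation is satisfied at x = 0.

Answer: Yes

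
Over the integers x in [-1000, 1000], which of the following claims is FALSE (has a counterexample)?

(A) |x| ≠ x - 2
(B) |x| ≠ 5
(A) Over all integers in [-1000, 1000], LHS − RHS is always positive; it is smallest at x = 0, where it equals 2:
x = 0: LHS = |0| = 0, RHS = 0 - 2 = -2; 0 ≠ -2 — holds
At the ends of the range:
x = -1000: LHS = |-1000| = 1000, RHS = (-1000) - 2 = -1002; 1000 ≠ -1002 — holds
x = 1000: LHS = |1000| = 1000, RHS = 1000 - 2 = 998; 1000 ≠ 998 — holds
Hence LHS − RHS is never 0, i.e. the two sides are never equal, so the relation holds for every integer in [-1000, 1000].

(B) x = 5: LHS = |5| = 5; 5 ≠ 5 — FAILS

Only (B) has a counterexample.

Answer: B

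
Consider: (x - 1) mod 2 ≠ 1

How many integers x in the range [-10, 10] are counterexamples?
Counterexamples in [-10, 10]: {-10, -8, -6, -4, -2, 0, 2, 4, 6, 8, 10}.

Counting them gives 11 values.

Answer: 11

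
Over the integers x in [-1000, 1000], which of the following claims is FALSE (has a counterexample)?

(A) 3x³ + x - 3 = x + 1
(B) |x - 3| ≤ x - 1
(A) x = 0: LHS = 3·0³ + 0 - 3 = -3, RHS = 0 + 1 = 1; -3 = 1 — FAILS
(B) x = 0: LHS = |0 - 3| = |-3| = 3, RHS = 0 - 1 = -1; 3 ≤ -1 — FAILS

Answer: Both A and B are false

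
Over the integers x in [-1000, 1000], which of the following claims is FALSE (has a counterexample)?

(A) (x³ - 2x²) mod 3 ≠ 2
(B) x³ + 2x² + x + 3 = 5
(A) x = 1: LHS = (1³ - 2·1²) mod 3 = (-1) mod 3 = 2; 2 ≠ 2 — FAILS
(B) x = 0: LHS = 0³ + 2·0² + 0 + 3 = 3; 3 = 5 — FAILS

Answer: Both A and B are false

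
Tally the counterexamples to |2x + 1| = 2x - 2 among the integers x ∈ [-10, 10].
Counterexamples in [-10, 10]: {-10, -9, -8, -7, -6, -5, -4, -3, -2, -1, 0, 1, 2, 3, 4, 5, 6, 7, 8, 9, 10}.

Counting them gives 21 values.

Answer: 21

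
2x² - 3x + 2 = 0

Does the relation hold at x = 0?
x = 0: LHS = 2·0² - 3·0 + 2 = 2; 2 = 0 — FAILS

The relation fails at x = 0, so x = 0 is a counterexample.

Answer: No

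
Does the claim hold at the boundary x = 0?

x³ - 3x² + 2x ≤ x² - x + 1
x = 0: LHS = 0³ - 3·0² + 2·0 = 0, RHS = 0² - 0 + 1 = 1; 0 ≤ 1 — holds

The relation is satisfied at x = 0.

Answer: Yes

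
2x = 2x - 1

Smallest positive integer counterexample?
Testing positive integers:
x = 1: LHS = 2·1 = 2, RHS = 2·1 - 1 = 1; 2 = 1 — FAILS  ← smallest positive counterexample

Answer: x = 1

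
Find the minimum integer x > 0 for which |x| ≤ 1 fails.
Testing positive integers:
x = 1: LHS = |1| = 1; 1 ≤ 1 — holds
x = 2: LHS = |2| = 2; 2 ≤ 1 — FAILS  ← smallest positive counterexample

Answer: x = 2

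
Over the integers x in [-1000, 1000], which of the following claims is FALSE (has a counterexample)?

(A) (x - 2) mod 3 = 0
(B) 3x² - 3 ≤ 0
(A) x = 0: LHS = (0 - 2) mod 3 = (-2) mod 3 = 1; 1 = 0 — FAILS
(B) x = 2: LHS = 3·2² - 3 = 9; 9 ≤ 0 — FAILS

Answer: Both A and B are false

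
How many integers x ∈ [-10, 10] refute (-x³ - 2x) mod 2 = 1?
Counterexamples in [-10, 10]: {-10, -8, -6, -4, -2, 0, 2, 4, 6, 8, 10}.

Counting them gives 11 values.

Answer: 11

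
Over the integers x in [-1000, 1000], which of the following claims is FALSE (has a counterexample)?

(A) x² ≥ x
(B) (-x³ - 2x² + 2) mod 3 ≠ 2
(A) Over all integers in [-1000, 1000], LHS − RHS is smallest at x = 0, where it equals 0:
x = 0: LHS = 0² = 0; 0 ≥ 0 — holds
At the ends of the range:
x = -1000: LHS = (-1000)² = 1000000; 1000000 ≥ -1000 — holds
x = 1000: LHS = 1000² = 1000000; 1000000 ≥ 1000 — holds
Hence LHS − RHS is never negative, i.e. LHS ≥ RHS throughout, so the relation holds for every integer in [-1000, 1000].

(B) x = 0: LHS = (-0³ - 2·0² + 2) mod 3 = 2 mod 3 = 2; 2 ≠ 2 — FAILS

Only (B) has a counterexample.

Answer: B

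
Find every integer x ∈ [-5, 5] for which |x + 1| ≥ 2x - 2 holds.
Holds for: {-5, -4, -3, -2, -1, 0, 1, 2, 3}
Fails for: {4, 5}

Answer: {-5, -4, -3, -2, -1, 0, 1, 2, 3}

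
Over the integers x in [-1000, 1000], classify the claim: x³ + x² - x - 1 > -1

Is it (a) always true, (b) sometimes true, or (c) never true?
Holds at x = 1: LHS = 1³ + 1² - 1 - 1 = 0; 0 > -1 — holds
Fails at x = 0: LHS = 0³ + 0² - 0 - 1 = -1; -1 > -1 — FAILS
It is satisfied by some integers in the range but not all.

Answer: Sometimes true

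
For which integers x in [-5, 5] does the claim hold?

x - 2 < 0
Holds for: {-5, -4, -3, -2, -1, 0, 1}
Fails for: {2, 3, 4, 5}

Answer: {-5, -4, -3, -2, -1, 0, 1}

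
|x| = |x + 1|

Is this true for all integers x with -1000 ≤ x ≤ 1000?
The claim fails at x = 0:
x = 0: LHS = |0| = 0, RHS = |0 + 1| = |1| = 1; 0 = 1 — FAILS

Because a single integer refutes it, the statement is false.

Answer: False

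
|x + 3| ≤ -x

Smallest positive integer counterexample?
Testing positive integers:
x = 1: LHS = |1 + 3| = |4| = 4; 4 ≤ -1 — FAILS  ← smallest positive counterexample

Answer: x = 1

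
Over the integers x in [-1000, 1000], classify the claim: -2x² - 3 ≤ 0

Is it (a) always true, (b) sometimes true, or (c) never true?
Over all integers in [-1000, 1000], LHS − RHS is largest at x = 0, where it equals -3:
x = 0: LHS = -2·0² - 3 = -3; -3 ≤ 0 — holds
At the ends of the range:
x = -1000: LHS = -2·(-1000)² - 3 = -2000003; -2000003 ≤ 0 — holds
x = 1000: LHS = -2·1000² - 3 = -2000003; -2000003 ≤ 0 — holds
Hence LHS − RHS is never positive, i.e. LHS ≤ RHS throughout, so the relation holds for every integer in [-1000, 1000].

No counterexample exists.

Answer: Always true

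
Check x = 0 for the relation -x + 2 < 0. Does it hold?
x = 0: LHS = -0 + 2 = 2; 2 < 0 — FAILS

The relation fails at x = 0, so x = 0 is a counterexample.

Answer: No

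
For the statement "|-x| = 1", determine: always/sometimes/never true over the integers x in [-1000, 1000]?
Holds at x = 1: LHS = |-1| = 1; 1 = 1 — holds
Fails at x = 0: LHS = |-0| = |0| = 0; 0 = 1 — FAILS
It is satisfied by some integers in the range but not all.

Answer: Sometimes true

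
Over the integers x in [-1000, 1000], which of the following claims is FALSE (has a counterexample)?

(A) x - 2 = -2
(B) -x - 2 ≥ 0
(A) x = 1: LHS = 1 - 2 = -1; -1 = -2 — FAILS
(B) x = 0: LHS = -0 - 2 = -2; -2 ≥ 0 — FAILS

Answer: Both A and B are false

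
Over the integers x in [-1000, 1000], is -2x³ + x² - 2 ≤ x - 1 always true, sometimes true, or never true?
Holds at x = 0: LHS = -2·0³ + 0² - 2 = -2, RHS = 0 - 1 = -1; -2 ≤ -1 — holds
Fails at x = -1: LHS = -2·(-1)³ + (-1)² - 2 = 1, RHS = (-1) - 1 = -2; 1 ≤ -2 — FAILS
It is satisfied by some integers in the range but not all.

Answer: Sometimes true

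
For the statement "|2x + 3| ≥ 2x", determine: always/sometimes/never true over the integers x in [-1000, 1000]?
Over all integers in [-1000, 1000], LHS − RHS is smallest at x = 0, where it equals 3:
x = 0: LHS = |2·0 + 3| = |3| = 3, RHS = 2·0 = 0; 3 ≥ 0 — holds
At the ends of the range:
x = -1000: LHS = |2·(-1000) + 3| = |-1997| = 1997, RHS = 2·(-1000) = -2000; 1997 ≥ -2000 — holds
x = 1000: LHS = |2·1000 + 3| = |2003| = 2003, RHS = 2·1000 = 2000; 2003 ≥ 2000 — holds
Hence LHS − RHS is never negative, i.e. LHS ≥ RHS throughout, so the relation holds for every integer in [-1000, 1000].

No counterexample exists.

Answer: Always true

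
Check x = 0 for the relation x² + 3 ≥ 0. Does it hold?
x = 0: LHS = 0² + 3 = 3; 3 ≥ 0 — holds

The relation is satisfied at x = 0.

Answer: Yes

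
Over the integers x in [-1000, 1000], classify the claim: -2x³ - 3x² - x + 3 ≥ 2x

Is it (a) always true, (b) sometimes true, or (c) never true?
Holds at x = 0: LHS = -2·0³ - 3·0² - 0 + 3 = 3, RHS = 2·0 = 0; 3 ≥ 0 — holds
Fails at x = 1: LHS = -2·1³ - 3·1² - 1 + 3 = -3, RHS = 2·1 = 2; -3 ≥ 2 — FAILS
It is satisfied by some integers in the range but not all.

Answer: Sometimes true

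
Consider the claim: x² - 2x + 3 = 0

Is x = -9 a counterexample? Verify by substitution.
Substitute x = -9 into the relation:
x = -9: LHS = (-9)² - 2·(-9) + 3 = 102; 102 = 0 — FAILS

Since the claim fails at x = -9, this value is a counterexample.

Answer: Yes, x = -9 is a counterexample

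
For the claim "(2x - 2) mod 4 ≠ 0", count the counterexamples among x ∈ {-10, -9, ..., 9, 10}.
Counterexamples in [-10, 10]: {-9, -7, -5, -3, -1, 1, 3, 5, 7, 9}.

Counting them gives 10 values.

Answer: 10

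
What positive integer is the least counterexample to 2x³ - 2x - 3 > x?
Testing positive integers:
x = 1: LHS = 2·1³ - 2·1 - 3 = -3; -3 > 1 — FAILS  ← smallest positive counterexample

Answer: x = 1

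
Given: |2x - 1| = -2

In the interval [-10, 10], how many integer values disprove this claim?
Counterexamples in [-10, 10]: {-10, -9, -8, -7, -6, -5, -4, -3, -2, -1, 0, 1, 2, 3, 4, 5, 6, 7, 8, 9, 10}.

Counting them gives 21 values.

Answer: 21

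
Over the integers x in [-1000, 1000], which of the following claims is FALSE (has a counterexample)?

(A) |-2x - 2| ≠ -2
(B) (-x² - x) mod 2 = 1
(A) An absolute value is never negative, so the left side is ≥ 0 for every x, while the right side is -2. Tightest case in [-1000, 1000] is x = -1:
x = -1: LHS = |-2·(-1) - 2| = |0| = 0; 0 ≠ -2 — holds
Hence LHS − RHS is never 0, i.e. the two sides are never equal, so the relation holds for every integer in [-1000, 1000].

(B) x = 0: LHS = (-0² - 0) mod 2 = 0 mod 2 = 0; 0 = 1 — FAILS

Only (B) has a counterexample.

Answer: B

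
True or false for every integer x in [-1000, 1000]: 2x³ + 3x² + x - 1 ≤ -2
The claim fails at x = 0:
x = 0: LHS = 2·0³ + 3·0² + 0 - 1 = -1; -1 ≤ -2 — FAILS

Because a single integer refutes it, the statement is false.

Answer: False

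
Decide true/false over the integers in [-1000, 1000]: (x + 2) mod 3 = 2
The claim fails at x = 1:
x = 1: LHS = (1 + 2) mod 3 = 3 mod 3 = 0; 0 = 2 — FAILS

Because a single integer refutes it, the statement is false.

Answer: False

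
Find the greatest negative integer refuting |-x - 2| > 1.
Testing negative integers from -1 downward:
x = -1: LHS = |-(-1) - 2| = |-1| = 1; 1 > 1 — FAILS  ← closest negative counterexample to 0

Answer: x = -1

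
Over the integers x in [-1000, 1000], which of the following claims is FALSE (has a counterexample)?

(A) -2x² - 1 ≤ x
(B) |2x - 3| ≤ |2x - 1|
(A) Over all integers in [-1000, 1000], LHS − RHS is largest at x = 0, where it equals -1:
x = 0: LHS = -2·0² - 1 = -1; -1 ≤ 0 — holds
At the ends of the range:
x = -1000: LHS = -2·(-1000)² - 1 = -2000001; -2000001 ≤ -1000 — holds
x = 1000: LHS = -2·1000² - 1 = -2000001; -2000001 ≤ 1000 — holds
Hence LHS − RHS is never positive, i.e. LHS ≤ RHS throughout, so the relation holds for every integer in [-1000, 1000].

(B) x = 0: LHS = |2·0 - 3| = |-3| = 3, RHS = |2·0 - 1| = |-1| = 1; 3 ≤ 1 — FAILS

Only (B) has a counterexample.

Answer: B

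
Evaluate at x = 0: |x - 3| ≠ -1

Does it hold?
x = 0: LHS = |0 - 3| = |-3| = 3; 3 ≠ -1 — holds

The relation is satisfied at x = 0.

Answer: Yes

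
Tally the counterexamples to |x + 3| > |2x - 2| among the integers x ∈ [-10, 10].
Counterexamples in [-10, 10]: {-10, -9, -8, -7, -6, -5, -4, -3, -2, -1, 5, 6, 7, 8, 9, 10}.

Counting them gives 16 values.

Answer: 16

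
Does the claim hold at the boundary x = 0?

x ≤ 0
x = 0: 0 ≤ 0 — holds

The relation is satisfied at x = 0.

Answer: Yes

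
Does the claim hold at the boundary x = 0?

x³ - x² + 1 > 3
x = 0: LHS = 0³ - 0² + 1 = 1; 1 > 3 — FAILS

The relation fails at x = 0, so x = 0 is a counterexample.

Answer: No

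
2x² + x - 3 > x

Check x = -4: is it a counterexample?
Substitute x = -4 into the relation:
x = -4: LHS = 2·(-4)² + (-4) - 3 = 25; 25 > -4 — holds

The claim holds here, so x = -4 is not a counterexample. (A counterexample exists elsewhere, e.g. x = 0.)

Answer: No, x = -4 is not a counterexample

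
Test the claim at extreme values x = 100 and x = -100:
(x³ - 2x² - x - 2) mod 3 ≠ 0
x = 100: LHS = (100³ - 2·100² - 100 - 2) mod 3 = 979898 mod 3 = 2; 2 ≠ 0 — holds
x = -100: LHS = ((-100)³ - 2·(-100)² - (-100) - 2) mod 3 = (-1019902) mod 3 = 2; 2 ≠ 0 — holds

Answer: Yes, holds for both x = 100 and x = -100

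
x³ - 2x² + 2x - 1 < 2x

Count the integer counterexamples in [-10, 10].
Counterexamples in [-10, 10]: {3, 4, 5, 6, 7, 8, 9, 10}.

Counting them gives 8 values.

Answer: 8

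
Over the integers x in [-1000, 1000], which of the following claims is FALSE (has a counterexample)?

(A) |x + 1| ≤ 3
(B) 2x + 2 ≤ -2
(A) x = 3: LHS = |3 + 1| = |4| = 4; 4 ≤ 3 — FAILS
(B) x = 0: LHS = 2·0 + 2 = 2; 2 ≤ -2 — FAILS

Answer: Both A and B are false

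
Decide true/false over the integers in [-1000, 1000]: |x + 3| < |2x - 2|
The claim fails at x = 0:
x = 0: LHS = |0 + 3| = |3| = 3, RHS = |2·0 - 2| = |-2| = 2; 3 < 2 — FAILS

Because a single integer refutes it, the statement is false.

Answer: False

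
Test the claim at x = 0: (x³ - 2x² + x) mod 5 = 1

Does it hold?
x = 0: LHS = (0³ - 2·0² + 0) mod 5 = 0 mod 5 = 0; 0 = 1 — FAILS

The relation fails at x = 0, so x = 0 is a counterexample.

Answer: No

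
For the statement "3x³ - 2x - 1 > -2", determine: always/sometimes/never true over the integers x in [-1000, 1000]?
Holds at x = 0: LHS = 3·0³ - 2·0 - 1 = -1; -1 > -2 — holds
Fails at x = -1: LHS = 3·(-1)³ - 2·(-1) - 1 = -2; -2 > -2 — FAILS
It is satisfied by some integers in the range but not all.

Answer: Sometimes true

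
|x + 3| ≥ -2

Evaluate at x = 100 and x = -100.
x = 100: LHS = |100 + 3| = |103| = 103; 103 ≥ -2 — holds
x = -100: LHS = |(-100) + 3| = |-97| = 97; 97 ≥ -2 — holds

Answer: Yes, holds for both x = 100 and x = -100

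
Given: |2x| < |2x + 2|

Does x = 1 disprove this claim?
Substitute x = 1 into the relation:
x = 1: LHS = |2·1| = |2| = 2, RHS = |2·1 + 2| = |4| = 4; 2 < 4 — holds

The claim holds here, so x = 1 is not a counterexample. (A counterexample exists elsewhere, e.g. x = -1.)

Answer: No, x = 1 is not a counterexample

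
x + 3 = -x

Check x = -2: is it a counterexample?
Substitute x = -2 into the relation:
x = -2: LHS = (-2) + 3 = 1, RHS = -(-2) = 2; 1 = 2 — FAILS

Since the claim fails at x = -2, this value is a counterexample.

Answer: Yes, x = -2 is a counterexample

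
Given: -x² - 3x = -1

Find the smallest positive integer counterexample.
Testing positive integers:
x = 1: LHS = -1² - 3·1 = -4; -4 = -1 — FAILS  ← smallest positive counterexample

Answer: x = 1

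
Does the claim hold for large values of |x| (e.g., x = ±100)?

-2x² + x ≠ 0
x = 100: LHS = -2·100² + 100 = -19900; -19900 ≠ 0 — holds
x = -100: LHS = -2·(-100)² + (-100) = -20100; -20100 ≠ 0 — holds

Answer: Yes, holds for both x = 100 and x = -100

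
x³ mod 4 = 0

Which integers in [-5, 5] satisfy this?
Holds for: {-4, -2, 0, 2, 4}
Fails for: {-5, -3, -1, 1, 3, 5}

Answer: {-4, -2, 0, 2, 4}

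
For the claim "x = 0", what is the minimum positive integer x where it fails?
Testing positive integers:
x = 1: 1 = 0 — FAILS  ← smallest positive counterexample

Answer: x = 1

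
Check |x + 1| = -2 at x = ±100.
x = 100: LHS = |100 + 1| = |101| = 101; 101 = -2 — FAILS
x = -100: LHS = |(-100) + 1| = |-99| = 99; 99 = -2 — FAILS

Answer: No, fails for both x = 100 and x = -100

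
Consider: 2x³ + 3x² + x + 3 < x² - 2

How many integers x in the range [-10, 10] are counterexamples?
Counterexamples in [-10, 10]: {-1, 0, 1, 2, 3, 4, 5, 6, 7, 8, 9, 10}.

Counting them gives 12 values.

Answer: 12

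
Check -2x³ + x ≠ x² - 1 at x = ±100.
x = 100: LHS = -2·100³ + 100 = -1999900, RHS = 100² - 1 = 9999; -1999900 ≠ 9999 — holds
x = -100: LHS = -2·(-100)³ + (-100) = 1999900, RHS = (-100)² - 1 = 9999; 1999900 ≠ 9999 — holds

Answer: Yes, holds for both x = 100 and x = -100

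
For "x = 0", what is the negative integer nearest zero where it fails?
Testing negative integers from -1 downward:
x = -1: -1 = 0 — FAILS  ← closest negative counterexample to 0

Answer: x = -1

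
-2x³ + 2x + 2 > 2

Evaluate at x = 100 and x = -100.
x = 100: LHS = -2·100³ + 2·100 + 2 = -1999798; -1999798 > 2 — FAILS
x = -100: LHS = -2·(-100)³ + 2·(-100) + 2 = 1999802; 1999802 > 2 — holds

Answer: Partially: fails for x = 100, holds for x = -100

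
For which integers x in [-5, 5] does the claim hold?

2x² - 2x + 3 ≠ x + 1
Over all integers in [-5, 5], LHS − RHS is always positive; it is smallest at x = 1, where it equals 1:
x = 1: LHS = 2·1² - 2·1 + 3 = 3, RHS = 1 + 1 = 2; 3 ≠ 2 — holds
At the ends of the range:
x = -5: LHS = 2·(-5)² - 2·(-5) + 3 = 63, RHS = (-5) + 1 = -4; 63 ≠ -4 — holds
x = 5: LHS = 2·5² - 2·5 + 3 = 43, RHS = 5 + 1 = 6; 43 ≠ 6 — holds
Hence LHS − RHS is never 0, i.e. the two sides are never equal, so the relation holds for every integer in [-5, 5].

Answer: All integers in [-5, 5]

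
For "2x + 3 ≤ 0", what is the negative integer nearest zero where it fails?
Testing negative integers from -1 downward:
x = -1: LHS = 2·(-1) + 3 = 1; 1 ≤ 0 — FAILS  ← closest negative counterexample to 0

Answer: x = -1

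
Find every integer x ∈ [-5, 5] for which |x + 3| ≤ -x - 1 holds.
Holds for: {-5, -4, -3, -2}
Fails for: {-1, 0, 1, 2, 3, 4, 5}

Answer: {-5, -4, -3, -2}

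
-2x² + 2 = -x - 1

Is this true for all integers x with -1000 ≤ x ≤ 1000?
The claim fails at x = 0:
x = 0: LHS = -2·0² + 2 = 2, RHS = -0 - 1 = -1; 2 = -1 — FAILS

Because a single integer refutes it, the statement is false.

Answer: False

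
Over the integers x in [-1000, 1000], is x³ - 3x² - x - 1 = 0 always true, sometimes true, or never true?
Track d = LHS − RHS over the integers in [-1000, 1000]. Equality would need d = 0, but d changes sign only between consecutive integers, jumping over 0:
x = 3: LHS = 3³ - 3·3² - 3 - 1 = -4; -4 = 0 — FAILS  (d = -4)
x = 4: LHS = 4³ - 3·4² - 4 - 1 = 11; 11 = 0 — FAILS  (d = 11)
Away from these crossings d keeps a constant sign, and checking every integer in [-1000, 1000] confirms d ≠ 0 throughout. Hence the two sides are never equal, so the claimed relation (=) fails for every integer in [-1000, 1000].

No integer in the range satisfies it.

Answer: Never true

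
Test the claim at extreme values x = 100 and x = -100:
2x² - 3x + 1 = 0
x = 100: LHS = 2·100² - 3·100 + 1 = 19701; 19701 = 0 — FAILS
x = -100: LHS = 2·(-100)² - 3·(-100) + 1 = 20301; 20301 = 0 — FAILS

Answer: No, fails for both x = 100 and x = -100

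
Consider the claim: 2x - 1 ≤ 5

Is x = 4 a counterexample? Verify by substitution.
Substitute x = 4 into the relation:
x = 4: LHS = 2·4 - 1 = 7; 7 ≤ 5 — FAILS

Since the claim fails at x = 4, this value is a counterexample.

Answer: Yes, x = 4 is a counterexample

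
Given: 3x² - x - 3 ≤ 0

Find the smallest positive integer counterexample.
Testing positive integers:
x = 1: LHS = 3·1² - 1 - 3 = -1; -1 ≤ 0 — holds
x = 2: LHS = 3·2² - 2 - 3 = 7; 7 ≤ 0 — FAILS  ← smallest positive counterexample

Answer: x = 2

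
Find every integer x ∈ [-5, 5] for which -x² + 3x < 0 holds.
Holds for: {-5, -4, -3, -2, -1, 4, 5}
Fails for: {0, 1, 2, 3}

Answer: {-5, -4, -3, -2, -1, 4, 5}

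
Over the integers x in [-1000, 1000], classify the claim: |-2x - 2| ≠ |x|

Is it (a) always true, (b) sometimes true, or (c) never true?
Holds at x = 0: LHS = |-2·0 - 2| = |-2| = 2, RHS = |0| = 0; 2 ≠ 0 — holds
Fails at x = -2: LHS = |-2·(-2) - 2| = |2| = 2, RHS = |-2| = 2; 2 ≠ 2 — FAILS
It is satisfied by some integers in the range but not all.

Answer: Sometimes true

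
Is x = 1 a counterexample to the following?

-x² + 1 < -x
Substitute x = 1 into the relation:
x = 1: LHS = -1² + 1 = 0; 0 < -1 — FAILS

Since the claim fails at x = 1, this value is a counterexample.

Answer: Yes, x = 1 is a counterexample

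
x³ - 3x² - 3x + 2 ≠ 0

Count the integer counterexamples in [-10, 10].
Track d = LHS − RHS over the integers in [-10, 10]. Equality would need d = 0, but d changes sign only between consecutive integers, jumping over 0:
x = -2: LHS = (-2)³ - 3·(-2)² - 3·(-2) + 2 = -12; -12 ≠ 0 — holds  (d = -12)
x = -1: LHS = (-1)³ - 3·(-1)² - 3·(-1) + 2 = 1; 1 ≠ 0 — holds  (d = 1)
x = 0: LHS = 0³ - 3·0² - 3·0 + 2 = 2; 2 ≠ 0 — holds  (d = 2)
x = 1: LHS = 1³ - 3·1² - 3·1 + 2 = -3; -3 ≠ 0 — holds  (d = -3)
x = 3: LHS = 3³ - 3·3² - 3·3 + 2 = -7; -7 ≠ 0 — holds  (d = -7)
x = 4: LHS = 4³ - 3·4² - 3·4 + 2 = 6; 6 ≠ 0 — holds  (d = 6)
Away from these crossings d keeps a constant sign, and checking every integer in [-10, 10] confirms d ≠ 0 throughout. Hence the two sides are never equal, so the relation holds for every integer in [-10, 10].

No counterexample appears in that range.

Answer: 0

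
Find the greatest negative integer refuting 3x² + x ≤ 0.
Testing negative integers from -1 downward:
x = -1: LHS = 3·(-1)² + (-1) = 2; 2 ≤ 0 — FAILS  ← closest negative counterexample to 0

Answer: x = -1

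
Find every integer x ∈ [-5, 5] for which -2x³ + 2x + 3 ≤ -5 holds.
Holds for: {2, 3, 4, 5}
Fails for: {-5, -4, -3, -2, -1, 0, 1}

Answer: {2, 3, 4, 5}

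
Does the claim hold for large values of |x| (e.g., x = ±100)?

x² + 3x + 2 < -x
x = 100: LHS = 100² + 3·100 + 2 = 10302; 10302 < -100 — FAILS
x = -100: LHS = (-100)² + 3·(-100) + 2 = 9702, RHS = -(-100) = 100; 9702 < 100 — FAILS

Answer: No, fails for both x = 100 and x = -100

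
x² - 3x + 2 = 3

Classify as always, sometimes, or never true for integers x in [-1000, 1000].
Track d = LHS − RHS over the integers in [-1000, 1000]. Equality would need d = 0, but d changes sign only between consecutive integers, jumping over 0:
x = -1: LHS = (-1)² - 3·(-1) + 2 = 6; 6 = 3 — FAILS  (d = 3)
x = 0: LHS = 0² - 3·0 + 2 = 2; 2 = 3 — FAILS  (d = -1)
x = 3: LHS = 3² - 3·3 + 2 = 2; 2 = 3 — FAILS  (d = -1)
x = 4: LHS = 4² - 3·4 + 2 = 6; 6 = 3 — FAILS  (d = 3)
Away from these crossings d keeps a constant sign, and checking every integer in [-1000, 1000] confirms d ≠ 0 throughout. Hence the two sides are never equal, so the claimed relation (=) fails for every integer in [-1000, 1000].

No integer in the range satisfies it.

Answer: Never true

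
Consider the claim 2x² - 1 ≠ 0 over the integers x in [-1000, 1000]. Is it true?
Track d = LHS − RHS over the integers in [-1000, 1000]. Equality would need d = 0, but d changes sign only between consecutive integers, jumping over 0:
x = -1: LHS = 2·(-1)² - 1 = 1; 1 ≠ 0 — holds  (d = 1)
x = 0: LHS = 2·0² - 1 = -1; -1 ≠ 0 — holds  (d = -1)
x = 0: LHS = 2·0² - 1 = -1; -1 ≠ 0 — holds  (d = -1)
x = 1: LHS = 2·1² - 1 = 1; 1 ≠ 0 — holds  (d = 1)
Away from these crossings d keeps a constant sign, and checking every integer in [-1000, 1000] confirms d ≠ 0 throughout. Hence the two sides are never equal, so the relation holds for every integer in [-1000, 1000].

No counterexample exists.

Answer: True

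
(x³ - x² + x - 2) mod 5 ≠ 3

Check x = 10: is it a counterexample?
Substitute x = 10 into the relation:
x = 10: LHS = (10³ - 10² + 10 - 2) mod 5 = 908 mod 5 = 3; 3 ≠ 3 — FAILS

Since the claim fails at x = 10, this value is a counterexample.

Answer: Yes, x = 10 is a counterexample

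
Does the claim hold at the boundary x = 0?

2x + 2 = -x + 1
x = 0: LHS = 2·0 + 2 = 2, RHS = -0 + 1 = 1; 2 = 1 — FAILS

The relation fails at x = 0, so x = 0 is a counterexample.

Answer: No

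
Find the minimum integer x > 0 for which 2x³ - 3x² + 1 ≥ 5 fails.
Testing positive integers:
x = 1: LHS = 2·1³ - 3·1² + 1 = 0; 0 ≥ 5 — FAILS  ← smallest positive counterexample

Answer: x = 1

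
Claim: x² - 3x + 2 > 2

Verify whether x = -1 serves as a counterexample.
Substitute x = -1 into the relation:
x = -1: LHS = (-1)² - 3·(-1) + 2 = 6; 6 > 2 — holds

The claim holds here, so x = -1 is not a counterexample. (A counterexample exists elsewhere, e.g. x = 0.)

Answer: No, x = -1 is not a counterexample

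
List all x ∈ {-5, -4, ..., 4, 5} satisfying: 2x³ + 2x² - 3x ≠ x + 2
Track d = LHS − RHS over the integers in [-5, 5]. Equality would need d = 0, but d changes sign only between consecutive integers, jumping over 0:
x = -2: LHS = 2·(-2)³ + 2·(-2)² - 3·(-2) = -2, RHS = (-2) + 2 = 0; -2 ≠ 0 — holds  (d = -2)
x = -1: LHS = 2·(-1)³ + 2·(-1)² - 3·(-1) = 3, RHS = (-1) + 2 = 1; 3 ≠ 1 — holds  (d = 2)
x = -1: LHS = 2·(-1)³ + 2·(-1)² - 3·(-1) = 3, RHS = (-1) + 2 = 1; 3 ≠ 1 — holds  (d = 2)
x = 0: LHS = 2·0³ + 2·0² - 3·0 = 0, RHS = 0 + 2 = 2; 0 ≠ 2 — holds  (d = -2)
x = 1: LHS = 2·1³ + 2·1² - 3·1 = 1, RHS = 1 + 2 = 3; 1 ≠ 3 — holds  (d = -2)
x = 2: LHS = 2·2³ + 2·2² - 3·2 = 18, RHS = 2 + 2 = 4; 18 ≠ 4 — holds  (d = 14)
Away from these crossings d keeps a constant sign, and checking every integer in [-5, 5] confirms d ≠ 0 throughout. Hence the two sides are never equal, so the relation holds for every integer in [-5, 5].

Answer: All integers in [-5, 5]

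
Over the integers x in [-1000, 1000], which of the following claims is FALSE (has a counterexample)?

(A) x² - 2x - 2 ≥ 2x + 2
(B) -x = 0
(A) x = 0: LHS = 0² - 2·0 - 2 = -2, RHS = 2·0 + 2 = 2; -2 ≥ 2 — FAILS
(B) x = 1: -1 = 0 — FAILS

Answer: Both A and B are false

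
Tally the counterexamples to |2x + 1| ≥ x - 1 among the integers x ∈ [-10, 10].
Over all integers in [-10, 10], LHS − RHS is smallest at x = 0, where it equals 2:
x = 0: LHS = |2·0 + 1| = |1| = 1, RHS = 0 - 1 = -1; 1 ≥ -1 — holds
At the ends of the range:
x = -10: LHS = |2·(-10) + 1| = |-19| = 19, RHS = (-10) - 1 = -11; 19 ≥ -11 — holds
x = 10: LHS = |2·10 + 1| = |21| = 21, RHS = 10 - 1 = 9; 21 ≥ 9 — holds
Hence LHS − RHS is never negative, i.e. LHS ≥ RHS throughout, so the relation holds for every integer in [-10, 10].

No counterexample appears in that range.

Answer: 0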